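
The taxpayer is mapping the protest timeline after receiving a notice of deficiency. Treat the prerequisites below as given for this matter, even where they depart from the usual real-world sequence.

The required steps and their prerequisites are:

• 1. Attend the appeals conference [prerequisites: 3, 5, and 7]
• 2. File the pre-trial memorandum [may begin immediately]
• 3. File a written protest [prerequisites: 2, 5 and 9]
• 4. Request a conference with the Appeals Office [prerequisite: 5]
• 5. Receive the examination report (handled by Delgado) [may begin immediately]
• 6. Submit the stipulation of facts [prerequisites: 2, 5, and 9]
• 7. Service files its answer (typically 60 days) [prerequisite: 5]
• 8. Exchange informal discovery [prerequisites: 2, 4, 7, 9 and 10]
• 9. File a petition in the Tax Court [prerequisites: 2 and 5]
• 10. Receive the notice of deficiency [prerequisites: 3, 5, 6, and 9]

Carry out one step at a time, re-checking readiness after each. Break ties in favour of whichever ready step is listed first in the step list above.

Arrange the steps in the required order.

2, 5, 4, 7, 9, 3, 1, 6, 10, 8

2 and 5 have no prerequisites; 2 is listed earlier, so 2 is first.
5 is the only step now ready → 5.
Ready: 4, 7 and 9. 4 is listed earlier → 4.
Now 7 and 9 have their prerequisites met. 7 is listed earlier, so 7 next.
9 needed 2 and 5, now all done → 9.
Now 3 and 6 have their prerequisites met. 3 is listed earlier, so 3 next.
Ready: 1 and 6. 1 is listed earlier → 1.
6 needed 2, 5 and 9, now all done → 6.
10 is the only step now ready → 10.
8 is the only step now ready → 8.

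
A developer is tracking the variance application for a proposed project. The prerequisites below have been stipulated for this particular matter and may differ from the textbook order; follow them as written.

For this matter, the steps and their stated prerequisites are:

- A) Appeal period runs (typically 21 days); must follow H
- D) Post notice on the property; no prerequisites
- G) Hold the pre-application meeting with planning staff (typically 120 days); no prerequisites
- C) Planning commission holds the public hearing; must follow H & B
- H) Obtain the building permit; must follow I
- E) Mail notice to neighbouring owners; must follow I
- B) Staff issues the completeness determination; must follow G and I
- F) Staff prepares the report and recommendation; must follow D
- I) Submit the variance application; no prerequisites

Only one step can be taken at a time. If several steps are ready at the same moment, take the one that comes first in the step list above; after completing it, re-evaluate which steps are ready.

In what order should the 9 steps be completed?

D, G, F, I, H, A, E, B, C

Nothing is required for D, G and I. D is listed earlier → D first.
F now also ready, so the ready set is {G, F, I}; G is listed earlier → G.
Now F and I have their prerequisites met. F is listed earlier, so F next.
That leaves I as the only ready step → I.
H, E and B are all available; H is listed earlier → H.
A now also ready, so the ready set is {A, E, B}; A is listed earlier → A.
E and B are both available; E is listed earlier → E.
Next only B has its prerequisites met → B.
C is the only step now ready → C.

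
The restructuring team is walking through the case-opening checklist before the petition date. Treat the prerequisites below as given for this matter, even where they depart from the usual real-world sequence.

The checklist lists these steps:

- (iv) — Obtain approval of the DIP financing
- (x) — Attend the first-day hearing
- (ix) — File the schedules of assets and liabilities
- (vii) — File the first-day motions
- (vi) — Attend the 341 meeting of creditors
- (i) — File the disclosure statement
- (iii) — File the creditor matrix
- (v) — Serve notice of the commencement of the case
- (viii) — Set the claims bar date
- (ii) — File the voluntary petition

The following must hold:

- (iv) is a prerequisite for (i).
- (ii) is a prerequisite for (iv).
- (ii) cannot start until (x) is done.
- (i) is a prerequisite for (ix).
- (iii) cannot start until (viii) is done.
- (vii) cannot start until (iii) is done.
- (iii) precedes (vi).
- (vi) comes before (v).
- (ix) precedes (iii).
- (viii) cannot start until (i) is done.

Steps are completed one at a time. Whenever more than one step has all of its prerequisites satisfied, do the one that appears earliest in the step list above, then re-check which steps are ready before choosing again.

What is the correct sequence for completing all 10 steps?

(x), (ii), (iv), (i), (ix), (viii), (iii), (vii), (vi), (v)

Only (x) has no prerequisites, so it is first.
(ii) is the only step now ready → (ii).
(iv) is the only step now ready → (iv).
(i) is the only step now ready → (i).
Ready: (ix) and (viii). (ix) is listed earlier → (ix).
Next only (viii) has its prerequisites met → (viii).
(iii) needed (ix) and (viii), now all done → (iii).
(vii) and (vi) are both available; (vii) is listed earlier → (vii).
That leaves (vi) as the only ready step → (vi).
That leaves (v) as the only ready step → (v).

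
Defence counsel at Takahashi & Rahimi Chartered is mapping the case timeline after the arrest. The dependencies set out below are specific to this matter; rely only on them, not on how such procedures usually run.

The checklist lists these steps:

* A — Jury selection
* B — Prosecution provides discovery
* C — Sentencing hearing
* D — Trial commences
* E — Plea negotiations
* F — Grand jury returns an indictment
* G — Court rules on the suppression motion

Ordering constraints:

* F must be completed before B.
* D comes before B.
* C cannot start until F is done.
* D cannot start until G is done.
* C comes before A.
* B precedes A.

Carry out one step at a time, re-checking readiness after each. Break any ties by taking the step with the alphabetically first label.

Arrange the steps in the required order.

E, F, C, G, D, B, A

Nothing is required for E, F and G. E has the earlier label → E first.
Ready: F and G. F has the earlier label → F.
Now C and G have their prerequisites met. C has the earlier label, so C next.
G is the only step now ready → G.
D is the only step now ready → D.
B needed D and F, now all done → B.
A needed B and C, now all done → A.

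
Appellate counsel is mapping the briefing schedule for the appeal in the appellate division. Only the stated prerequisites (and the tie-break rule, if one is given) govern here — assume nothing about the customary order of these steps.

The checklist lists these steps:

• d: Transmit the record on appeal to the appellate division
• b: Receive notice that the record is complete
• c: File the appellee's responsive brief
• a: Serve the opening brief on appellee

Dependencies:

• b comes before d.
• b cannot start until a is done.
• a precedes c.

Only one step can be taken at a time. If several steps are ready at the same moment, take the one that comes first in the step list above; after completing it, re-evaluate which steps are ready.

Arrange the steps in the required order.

a, b, d, c

a has no prerequisites → a first.
Now b and c have their prerequisites met. b is listed earlier, so b next.
Now d and c have their prerequisites met. d is listed earlier, so d next.
Next only c has its prerequisites met → c.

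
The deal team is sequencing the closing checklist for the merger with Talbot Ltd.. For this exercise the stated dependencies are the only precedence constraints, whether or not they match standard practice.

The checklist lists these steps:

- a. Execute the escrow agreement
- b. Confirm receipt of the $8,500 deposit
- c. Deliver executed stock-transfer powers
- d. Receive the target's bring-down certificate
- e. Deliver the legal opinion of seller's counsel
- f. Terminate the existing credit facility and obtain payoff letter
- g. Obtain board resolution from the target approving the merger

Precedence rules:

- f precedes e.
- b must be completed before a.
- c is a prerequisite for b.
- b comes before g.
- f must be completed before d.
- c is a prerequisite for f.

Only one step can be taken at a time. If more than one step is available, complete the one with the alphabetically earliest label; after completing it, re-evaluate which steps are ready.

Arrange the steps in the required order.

c → b → a → f → d → e → g

c is the only step with nothing outstanding, so it goes first.
b and f are both available; b has the earlier label → b.
a and g now also ready, so the ready set is {a, f, g}; a has the earlier label → a.
f and g are both available; f has the earlier label → f.
d, e and g are all available; d has the earlier label → d.
Ready: e and g. e has the earlier label → e.
g needed b, now all done → g.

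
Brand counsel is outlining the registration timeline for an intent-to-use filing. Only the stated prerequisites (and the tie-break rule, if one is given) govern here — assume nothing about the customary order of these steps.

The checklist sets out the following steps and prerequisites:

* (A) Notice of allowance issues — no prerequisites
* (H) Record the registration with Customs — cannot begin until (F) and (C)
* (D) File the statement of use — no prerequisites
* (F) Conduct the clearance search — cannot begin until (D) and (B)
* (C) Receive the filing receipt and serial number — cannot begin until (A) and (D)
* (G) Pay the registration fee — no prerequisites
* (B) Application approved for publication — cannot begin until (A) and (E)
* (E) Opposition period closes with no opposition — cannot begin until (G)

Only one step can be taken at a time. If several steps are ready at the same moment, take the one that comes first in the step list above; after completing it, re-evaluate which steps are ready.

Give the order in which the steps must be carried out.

(A) (D) (C) (G) (E) (B) (F) (H)

Nothing is required for (A), (D) and (G). (A) is listed earlier → (A) first.
(D) and (G) are both available; (D) is listed earlier → (D).
(C) now also ready, so the ready set is {(C), (G)}; (C) is listed earlier → (C).
That leaves (G) as the only ready step → (G).
(E) needed (G), now all done → (E).
(B) is the only step now ready → (B).
(F) is the only step now ready → (F).
That leaves (H) as the only ready step → (H).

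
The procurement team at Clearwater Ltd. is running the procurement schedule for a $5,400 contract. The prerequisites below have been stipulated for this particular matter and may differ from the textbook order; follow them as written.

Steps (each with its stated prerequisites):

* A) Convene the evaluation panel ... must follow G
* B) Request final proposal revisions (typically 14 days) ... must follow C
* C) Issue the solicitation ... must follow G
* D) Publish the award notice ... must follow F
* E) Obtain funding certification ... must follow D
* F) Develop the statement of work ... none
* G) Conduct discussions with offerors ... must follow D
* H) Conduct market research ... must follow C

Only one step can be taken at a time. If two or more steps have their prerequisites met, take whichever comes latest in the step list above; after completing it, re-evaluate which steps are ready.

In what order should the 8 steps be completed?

F D G E C H B A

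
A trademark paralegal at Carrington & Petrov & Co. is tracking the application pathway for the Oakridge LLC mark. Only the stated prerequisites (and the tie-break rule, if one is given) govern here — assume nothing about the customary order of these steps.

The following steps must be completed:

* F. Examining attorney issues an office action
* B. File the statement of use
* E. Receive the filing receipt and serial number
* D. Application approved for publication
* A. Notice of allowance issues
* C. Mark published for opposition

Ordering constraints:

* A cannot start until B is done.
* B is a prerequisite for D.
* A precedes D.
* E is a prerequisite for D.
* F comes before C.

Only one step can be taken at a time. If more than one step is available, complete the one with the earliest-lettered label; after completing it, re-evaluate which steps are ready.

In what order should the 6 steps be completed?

B, E and F have no prerequisites; B has the earlier label, so B is first.
A, E and F are all available; A has the earlier label → A.
Ready: E and F. E has the earlier label → E.
D now also ready, so the ready set is {D, F}; D has the earlier label → D.
Next only F has its prerequisites met → F.
C needed F, now all done → C.

B, A, E, D, F, C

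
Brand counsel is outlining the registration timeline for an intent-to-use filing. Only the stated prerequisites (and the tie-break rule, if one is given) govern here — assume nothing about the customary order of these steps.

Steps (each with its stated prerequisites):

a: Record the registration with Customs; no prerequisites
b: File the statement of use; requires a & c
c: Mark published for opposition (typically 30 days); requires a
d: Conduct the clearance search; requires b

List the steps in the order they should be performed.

a, c, b, d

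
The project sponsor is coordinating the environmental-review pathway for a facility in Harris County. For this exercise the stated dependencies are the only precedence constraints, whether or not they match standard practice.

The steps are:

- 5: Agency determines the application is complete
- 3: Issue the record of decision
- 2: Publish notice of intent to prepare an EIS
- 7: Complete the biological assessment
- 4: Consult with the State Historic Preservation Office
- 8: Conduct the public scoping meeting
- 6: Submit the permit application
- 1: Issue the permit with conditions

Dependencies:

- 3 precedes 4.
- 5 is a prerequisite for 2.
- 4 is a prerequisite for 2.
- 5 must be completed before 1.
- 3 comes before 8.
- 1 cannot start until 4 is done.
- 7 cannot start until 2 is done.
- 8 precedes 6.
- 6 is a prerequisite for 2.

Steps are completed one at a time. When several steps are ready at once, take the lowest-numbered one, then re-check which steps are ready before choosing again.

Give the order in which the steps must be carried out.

3 4 5 1 8 6 2 7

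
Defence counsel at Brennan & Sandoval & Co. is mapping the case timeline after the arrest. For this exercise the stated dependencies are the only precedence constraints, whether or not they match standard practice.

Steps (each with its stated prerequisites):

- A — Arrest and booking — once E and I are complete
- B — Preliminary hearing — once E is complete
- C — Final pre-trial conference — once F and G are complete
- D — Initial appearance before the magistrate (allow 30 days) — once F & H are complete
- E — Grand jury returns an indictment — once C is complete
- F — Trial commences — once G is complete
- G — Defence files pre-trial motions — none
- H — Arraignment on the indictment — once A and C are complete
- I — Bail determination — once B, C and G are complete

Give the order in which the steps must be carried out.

Only G has no prerequisites, so it is first.
F is the only step now ready → F.
That leaves C as the only ready step → C.
Next only E has its prerequisites met → E.
B is the only step now ready → B.
I is the only step now ready → I.
A is the only step now ready → A.
That leaves H as the only ready step → H.
D needed F and H, now all done → D.

G → F → C → E → B → I → A → H → D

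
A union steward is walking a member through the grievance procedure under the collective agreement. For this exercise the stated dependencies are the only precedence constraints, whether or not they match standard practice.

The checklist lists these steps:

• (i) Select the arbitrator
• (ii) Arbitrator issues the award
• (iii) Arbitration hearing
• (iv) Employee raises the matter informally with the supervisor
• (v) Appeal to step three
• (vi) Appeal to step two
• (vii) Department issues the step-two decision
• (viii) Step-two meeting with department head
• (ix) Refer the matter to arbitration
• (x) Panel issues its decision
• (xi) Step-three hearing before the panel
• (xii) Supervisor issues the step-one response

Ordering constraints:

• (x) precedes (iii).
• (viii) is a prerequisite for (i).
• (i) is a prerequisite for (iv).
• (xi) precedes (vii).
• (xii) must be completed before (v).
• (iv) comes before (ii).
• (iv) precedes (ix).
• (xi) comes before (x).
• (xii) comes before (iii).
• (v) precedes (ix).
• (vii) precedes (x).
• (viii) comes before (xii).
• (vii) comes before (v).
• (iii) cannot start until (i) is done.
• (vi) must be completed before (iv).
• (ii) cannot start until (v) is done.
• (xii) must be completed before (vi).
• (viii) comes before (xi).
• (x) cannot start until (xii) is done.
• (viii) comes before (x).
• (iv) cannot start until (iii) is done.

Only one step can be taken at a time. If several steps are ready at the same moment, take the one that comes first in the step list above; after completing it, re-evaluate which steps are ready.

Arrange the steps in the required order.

(viii) is the only step with nothing outstanding, so it goes first.
Ready: (i), (xi) and (xii). (i) is listed earlier → (i).
Ready: (xi) and (xii). (xi) is listed earlier → (xi).
Now (vii) and (xii) have their prerequisites met. (vii) is listed earlier, so (vii) next.
That leaves (xii) as the only ready step → (xii).
Now (v), (vi) and (x) have their prerequisites met. (v) is listed earlier, so (v) next.
Now (vi) and (x) have their prerequisites met. (vi) is listed earlier, so (vi) next.
(x) is the only step now ready → (x).
(iii) needed (i), (x) and (xii), now all done → (iii).
(iv) needed (i), (iii) and (vi), now all done → (iv).
Now (ii) and (ix) have their prerequisites met. (ii) is listed earlier, so (ii) next.
That leaves (ix) as the only ready step → (ix).

(viii), (i), (xi), (vii), (xii), (v), (vi), (x), (iii), (iv), (ii), (ix)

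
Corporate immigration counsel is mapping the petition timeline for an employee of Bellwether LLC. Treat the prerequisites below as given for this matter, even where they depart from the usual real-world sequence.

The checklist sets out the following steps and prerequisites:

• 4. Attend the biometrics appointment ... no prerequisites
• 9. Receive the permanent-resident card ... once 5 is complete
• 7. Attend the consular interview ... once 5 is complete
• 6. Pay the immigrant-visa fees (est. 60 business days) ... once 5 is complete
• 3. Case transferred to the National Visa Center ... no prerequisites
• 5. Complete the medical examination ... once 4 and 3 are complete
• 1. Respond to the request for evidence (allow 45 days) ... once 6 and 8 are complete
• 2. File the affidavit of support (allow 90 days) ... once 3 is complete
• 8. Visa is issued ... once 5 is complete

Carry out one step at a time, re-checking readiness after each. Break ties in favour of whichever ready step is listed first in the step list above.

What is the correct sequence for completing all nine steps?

4, 3, 5, 9, 7, 6, 2, 8, 1

4 and 3 have no prerequisites; 4 is listed earlier, so 4 is first.
3 is the only step now ready → 3.
5 and 2 are both available; 5 is listed earlier → 5.
9, 7, 6 and 8 now also ready, so the ready set is {9, 7, 6, 2, 8}; 9 is listed earlier → 9.
Ready: 7, 6, 2 and 8. 7 is listed earlier → 7.
Ready: 6, 2 and 8. 6 is listed earlier → 6.
Ready: 2 and 8. 2 is listed earlier → 2.
That leaves 8 as the only ready step → 8.
1 needed 6 and 8, now all done → 1.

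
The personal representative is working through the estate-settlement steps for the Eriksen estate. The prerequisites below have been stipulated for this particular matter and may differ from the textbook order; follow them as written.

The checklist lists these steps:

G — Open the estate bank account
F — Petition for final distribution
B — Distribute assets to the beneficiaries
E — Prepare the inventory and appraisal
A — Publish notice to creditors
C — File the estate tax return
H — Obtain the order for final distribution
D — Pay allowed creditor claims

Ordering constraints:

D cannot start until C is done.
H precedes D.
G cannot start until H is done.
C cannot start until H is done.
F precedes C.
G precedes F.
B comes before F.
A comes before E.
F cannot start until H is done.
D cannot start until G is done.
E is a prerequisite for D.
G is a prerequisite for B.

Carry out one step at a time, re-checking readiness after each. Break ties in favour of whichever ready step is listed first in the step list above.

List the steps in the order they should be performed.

A → E → H → G → B → F → C → D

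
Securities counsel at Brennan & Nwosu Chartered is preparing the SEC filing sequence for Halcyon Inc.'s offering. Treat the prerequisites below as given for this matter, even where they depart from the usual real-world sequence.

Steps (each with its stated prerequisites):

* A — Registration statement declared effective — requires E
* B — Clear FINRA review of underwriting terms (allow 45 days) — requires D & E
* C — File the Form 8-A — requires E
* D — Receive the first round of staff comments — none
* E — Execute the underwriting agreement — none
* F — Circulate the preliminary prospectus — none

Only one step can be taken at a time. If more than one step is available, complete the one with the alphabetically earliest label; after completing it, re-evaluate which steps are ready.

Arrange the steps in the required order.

D, E and F have no prerequisites; D has the earlier label, so D is first.
Now E and F have their prerequisites met. E has the earlier label, so E next.
A, B and C now also ready, so the ready set is {A, B, C, F}; A has the earlier label → A.
B, C and F are all available; B has the earlier label → B.
Ready: C and F. C has the earlier label → C.
F is the only step now ready → F.

D E A B C F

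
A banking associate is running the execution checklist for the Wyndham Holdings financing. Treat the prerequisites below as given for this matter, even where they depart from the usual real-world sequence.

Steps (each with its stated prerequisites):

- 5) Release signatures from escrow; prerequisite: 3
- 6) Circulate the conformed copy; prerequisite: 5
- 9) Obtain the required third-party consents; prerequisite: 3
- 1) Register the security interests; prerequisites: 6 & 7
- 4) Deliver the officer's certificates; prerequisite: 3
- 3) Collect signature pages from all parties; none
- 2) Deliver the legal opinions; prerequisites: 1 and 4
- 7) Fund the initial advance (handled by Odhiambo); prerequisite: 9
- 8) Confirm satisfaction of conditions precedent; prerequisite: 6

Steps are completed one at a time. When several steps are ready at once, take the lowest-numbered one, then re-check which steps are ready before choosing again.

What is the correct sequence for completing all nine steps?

3 4 5 6 8 9 7 1 2

3 has no prerequisites → 3 first.
Ready: 4, 5 and 9. 4 has the earlier label → 4.
5 and 9 are both available; 5 has the earlier label → 5.
6 now also ready, so the ready set is {6, 9}; 6 has the earlier label → 6.
8 now also ready, so the ready set is {8, 9}; 8 has the earlier label → 8.
9 needed 3, now all done → 9.
7 needed 9, now all done → 7.
Next only 1 has its prerequisites met → 1.
2 is the only step now ready → 2.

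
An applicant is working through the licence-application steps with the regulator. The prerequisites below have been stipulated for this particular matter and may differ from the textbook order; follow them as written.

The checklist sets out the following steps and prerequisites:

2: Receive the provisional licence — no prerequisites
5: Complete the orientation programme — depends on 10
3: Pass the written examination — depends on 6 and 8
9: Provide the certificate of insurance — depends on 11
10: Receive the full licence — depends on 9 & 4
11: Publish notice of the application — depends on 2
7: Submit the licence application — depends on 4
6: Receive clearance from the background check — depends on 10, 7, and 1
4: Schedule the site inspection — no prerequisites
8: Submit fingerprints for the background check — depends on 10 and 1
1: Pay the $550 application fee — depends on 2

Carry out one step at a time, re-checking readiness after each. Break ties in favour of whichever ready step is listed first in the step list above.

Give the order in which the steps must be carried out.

2 11 9 4 10 5 7 1 6 8 3

2 and 4 have no prerequisites; 2 is listed earlier, so 2 is first.
11 and 1 now also ready, so the ready set is {11, 4, 1}; 11 is listed earlier → 11.
9 now also ready, so the ready set is {9, 4, 1}; 9 is listed earlier → 9.
4 and 1 are both available; 4 is listed earlier → 4.
10 and 7 now also ready, so the ready set is {10, 7, 1}; 10 is listed earlier → 10.
Ready: 5, 7 and 1. 5 is listed earlier → 5.
7 and 1 are both available; 7 is listed earlier → 7.
1 needed 2, now all done → 1.
6 and 8 are both available; 6 is listed earlier → 6.
8 needed 10 and 1, now all done → 8.
3 is the only step now ready → 3.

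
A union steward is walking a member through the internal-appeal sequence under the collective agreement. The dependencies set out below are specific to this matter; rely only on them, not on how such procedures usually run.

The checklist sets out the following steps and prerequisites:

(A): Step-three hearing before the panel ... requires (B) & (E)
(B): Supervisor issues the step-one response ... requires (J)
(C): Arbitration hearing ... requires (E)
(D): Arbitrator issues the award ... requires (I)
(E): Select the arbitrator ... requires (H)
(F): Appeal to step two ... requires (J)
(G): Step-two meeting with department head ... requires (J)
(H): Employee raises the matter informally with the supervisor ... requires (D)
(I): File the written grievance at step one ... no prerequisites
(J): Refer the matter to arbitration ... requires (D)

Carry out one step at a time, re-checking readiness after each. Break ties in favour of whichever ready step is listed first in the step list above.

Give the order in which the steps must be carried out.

(I) (D) (H) (E) (C) (J) (B) (A) (F) (G)

Only (I) has no prerequisites, so it is first.
(D) is the only step now ready → (D).
Now (H) and (J) have their prerequisites met. (H) is listed earlier, so (H) next.
(E) now also ready, so the ready set is {(E), (J)}; (E) is listed earlier → (E).
Ready: (C) and (J). (C) is listed earlier → (C).
That leaves (J) as the only ready step → (J).
Ready: (B), (F) and (G). (B) is listed earlier → (B).
Now (A), (F) and (G) have their prerequisites met. (A) is listed earlier, so (A) next.
Ready: (F) and (G). (F) is listed earlier → (F).
(G) needed (J), now all done → (G).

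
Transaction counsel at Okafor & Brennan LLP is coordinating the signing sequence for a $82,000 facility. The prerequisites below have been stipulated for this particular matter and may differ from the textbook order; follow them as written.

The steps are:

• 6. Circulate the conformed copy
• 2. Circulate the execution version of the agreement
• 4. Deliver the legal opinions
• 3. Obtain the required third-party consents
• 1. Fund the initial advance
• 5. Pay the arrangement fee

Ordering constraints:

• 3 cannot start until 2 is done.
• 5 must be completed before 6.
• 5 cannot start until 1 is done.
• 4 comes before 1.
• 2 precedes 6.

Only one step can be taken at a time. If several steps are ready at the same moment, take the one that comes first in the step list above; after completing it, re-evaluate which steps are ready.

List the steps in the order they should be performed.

2, 4, 3, 1, 5, 6

Nothing is required for 2 and 4. 2 is listed earlier → 2 first.
4 and 3 are both available; 4 is listed earlier → 4.
1 now also ready, so the ready set is {3, 1}; 3 is listed earlier → 3.
That leaves 1 as the only ready step → 1.
5 needed 1, now all done → 5.
Next only 6 has its prerequisites met → 6.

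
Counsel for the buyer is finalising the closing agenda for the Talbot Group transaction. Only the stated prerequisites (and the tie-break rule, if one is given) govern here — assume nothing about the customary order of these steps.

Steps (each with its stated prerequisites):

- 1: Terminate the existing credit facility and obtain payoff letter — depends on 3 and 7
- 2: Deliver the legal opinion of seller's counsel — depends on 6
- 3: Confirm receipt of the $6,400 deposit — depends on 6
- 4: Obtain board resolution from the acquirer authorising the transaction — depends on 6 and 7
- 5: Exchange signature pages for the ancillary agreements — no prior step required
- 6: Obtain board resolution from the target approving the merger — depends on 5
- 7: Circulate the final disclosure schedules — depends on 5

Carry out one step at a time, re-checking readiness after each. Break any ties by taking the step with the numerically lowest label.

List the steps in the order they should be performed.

5 is the only step with nothing outstanding, so it goes first.
Now 6 and 7 have their prerequisites met. 6 has the earlier label, so 6 next.
2 and 3 now also ready, so the ready set is {2, 3, 7}; 2 has the earlier label → 2.
Ready: 3 and 7. 3 has the earlier label → 3.
7 is the only step now ready → 7.
Now 1 and 4 have their prerequisites met. 1 has the earlier label, so 1 next.
4 needed 6 and 7, now all done → 4.

5 → 6 → 2 → 3 → 7 → 1 → 4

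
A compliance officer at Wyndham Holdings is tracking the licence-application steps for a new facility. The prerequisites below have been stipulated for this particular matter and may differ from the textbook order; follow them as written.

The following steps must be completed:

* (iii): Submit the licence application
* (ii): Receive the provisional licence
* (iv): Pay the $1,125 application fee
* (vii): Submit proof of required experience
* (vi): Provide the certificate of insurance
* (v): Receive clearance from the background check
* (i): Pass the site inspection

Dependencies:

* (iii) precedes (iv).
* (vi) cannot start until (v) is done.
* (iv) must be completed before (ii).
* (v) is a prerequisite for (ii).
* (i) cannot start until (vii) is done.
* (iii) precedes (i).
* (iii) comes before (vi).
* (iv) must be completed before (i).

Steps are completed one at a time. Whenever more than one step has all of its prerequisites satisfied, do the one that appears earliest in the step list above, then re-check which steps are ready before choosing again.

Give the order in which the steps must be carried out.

(iii), (iv), (vii), (v), (ii), (vi), (i)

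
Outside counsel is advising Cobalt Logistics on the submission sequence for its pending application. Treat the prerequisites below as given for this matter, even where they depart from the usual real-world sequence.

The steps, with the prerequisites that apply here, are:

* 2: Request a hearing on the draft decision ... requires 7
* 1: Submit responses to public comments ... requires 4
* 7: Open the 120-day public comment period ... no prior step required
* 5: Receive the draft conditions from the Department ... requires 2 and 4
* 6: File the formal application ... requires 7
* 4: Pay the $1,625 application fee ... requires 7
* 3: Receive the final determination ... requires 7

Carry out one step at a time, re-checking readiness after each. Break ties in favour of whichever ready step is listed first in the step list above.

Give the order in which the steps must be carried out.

7, 2, 6, 4, 1, 5, 3

7 is the only step with nothing outstanding, so it goes first.
Ready: 2, 6, 4 and 3. 2 is listed earlier → 2.
Now 6, 4 and 3 have their prerequisites met. 6 is listed earlier, so 6 next.
Now 4 and 3 have their prerequisites met. 4 is listed earlier, so 4 next.
1, 5 and 3 are all available; 1 is listed earlier → 1.
5 and 3 are both available; 5 is listed earlier → 5.
3 needed 7, now all done → 3.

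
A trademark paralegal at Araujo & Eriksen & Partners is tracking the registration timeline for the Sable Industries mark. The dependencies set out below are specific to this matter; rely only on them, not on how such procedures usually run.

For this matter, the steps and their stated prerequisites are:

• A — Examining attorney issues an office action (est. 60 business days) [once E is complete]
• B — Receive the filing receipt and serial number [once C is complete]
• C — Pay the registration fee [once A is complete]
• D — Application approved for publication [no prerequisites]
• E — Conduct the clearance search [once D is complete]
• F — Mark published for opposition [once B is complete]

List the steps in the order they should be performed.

Only D has no prerequisites, so it is first.
E needed D, now all done → E.
A needed E, now all done → A.
C needed A, now all done → C.
B needed C, now all done → B.
Next only F has its prerequisites met → F.

D, E, A, C, B, F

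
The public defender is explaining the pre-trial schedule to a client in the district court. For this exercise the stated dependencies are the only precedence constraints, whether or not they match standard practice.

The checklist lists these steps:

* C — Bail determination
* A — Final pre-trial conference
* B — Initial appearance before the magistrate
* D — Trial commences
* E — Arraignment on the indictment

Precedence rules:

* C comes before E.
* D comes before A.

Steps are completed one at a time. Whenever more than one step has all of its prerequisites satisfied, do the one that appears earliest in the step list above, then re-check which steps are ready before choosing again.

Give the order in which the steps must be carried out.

C, B and D have no prerequisites; C is listed earlier, so C is first.
E now also ready, so the ready set is {B, D, E}; B is listed earlier → B.
D and E are both available; D is listed earlier → D.
A now also ready, so the ready set is {A, E}; A is listed earlier → A.
E is the only step now ready → E.

C B D A E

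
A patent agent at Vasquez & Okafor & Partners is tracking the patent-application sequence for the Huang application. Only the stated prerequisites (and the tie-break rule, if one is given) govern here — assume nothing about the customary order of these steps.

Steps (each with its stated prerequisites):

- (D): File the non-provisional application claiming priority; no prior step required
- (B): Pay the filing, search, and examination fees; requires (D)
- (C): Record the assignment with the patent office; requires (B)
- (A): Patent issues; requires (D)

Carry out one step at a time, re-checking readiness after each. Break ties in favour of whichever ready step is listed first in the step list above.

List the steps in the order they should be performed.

Only (D) has no prerequisites, so it is first.
Ready: (B) and (A). (B) is listed earlier → (B).
(C) now also ready, so the ready set is {(C), (A)}; (C) is listed earlier → (C).
That leaves (A) as the only ready step → (A).

(D) (B) (C) (A)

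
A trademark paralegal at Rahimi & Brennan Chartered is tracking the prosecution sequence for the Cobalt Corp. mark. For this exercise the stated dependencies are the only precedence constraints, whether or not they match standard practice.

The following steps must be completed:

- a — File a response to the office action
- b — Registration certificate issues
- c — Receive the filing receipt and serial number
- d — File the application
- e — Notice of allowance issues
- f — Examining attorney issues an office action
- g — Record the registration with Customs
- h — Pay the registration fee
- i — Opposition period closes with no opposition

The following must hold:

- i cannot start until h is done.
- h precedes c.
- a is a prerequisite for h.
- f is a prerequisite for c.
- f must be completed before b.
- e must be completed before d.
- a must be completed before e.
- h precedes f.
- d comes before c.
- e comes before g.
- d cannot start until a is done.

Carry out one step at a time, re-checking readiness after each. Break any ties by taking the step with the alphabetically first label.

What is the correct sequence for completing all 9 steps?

a is the only step with nothing outstanding, so it goes first.
Now e and h have their prerequisites met. e has the earlier label, so e next.
d and g now also ready, so the ready set is {d, g, h}; d has the earlier label → d.
Ready: g and h. g has the earlier label → g.
h needed a, now all done → h.
Ready: f and i. f has the earlier label → f.
b and c now also ready, so the ready set is {b, c, i}; b has the earlier label → b.
Ready: c and i. c has the earlier label → c.
i is the only step now ready → i.

a → e → d → g → h → f → b → c → i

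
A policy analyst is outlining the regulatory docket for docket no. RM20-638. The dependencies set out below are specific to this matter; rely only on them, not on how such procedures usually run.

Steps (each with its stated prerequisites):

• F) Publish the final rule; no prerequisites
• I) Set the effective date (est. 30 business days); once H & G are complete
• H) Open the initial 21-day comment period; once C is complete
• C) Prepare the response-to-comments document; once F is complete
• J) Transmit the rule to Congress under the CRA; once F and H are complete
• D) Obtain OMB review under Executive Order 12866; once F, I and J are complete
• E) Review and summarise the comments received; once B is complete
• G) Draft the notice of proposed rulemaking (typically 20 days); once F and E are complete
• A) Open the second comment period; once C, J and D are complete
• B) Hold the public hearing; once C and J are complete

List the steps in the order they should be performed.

F is the only step with nothing outstanding, so it goes first.
Next only C has its prerequisites met → C.
Next only H has its prerequisites met → H.
J is the only step now ready → J.
B is the only step now ready → B.
Next only E has its prerequisites met → E.
G needed F and E, now all done → G.
I needed H and G, now all done → I.
Next only D has its prerequisites met → D.
Next only A has its prerequisites met → A.

F, C, H, J, B, E, G, I, D, A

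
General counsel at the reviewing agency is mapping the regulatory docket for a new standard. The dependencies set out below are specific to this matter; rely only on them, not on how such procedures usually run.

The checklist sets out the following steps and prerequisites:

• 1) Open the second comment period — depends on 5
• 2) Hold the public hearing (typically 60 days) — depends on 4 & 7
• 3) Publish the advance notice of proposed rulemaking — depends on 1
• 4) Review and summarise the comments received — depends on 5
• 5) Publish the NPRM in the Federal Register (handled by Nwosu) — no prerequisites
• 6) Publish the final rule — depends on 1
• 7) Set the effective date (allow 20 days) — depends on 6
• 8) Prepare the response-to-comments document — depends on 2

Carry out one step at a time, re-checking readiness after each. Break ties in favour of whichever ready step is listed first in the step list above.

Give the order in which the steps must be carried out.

5 is the only step with nothing outstanding, so it goes first.
1 and 4 are both available; 1 is listed earlier → 1.
3, 4 and 6 are all available; 3 is listed earlier → 3.
Ready: 4 and 6. 4 is listed earlier → 4.
Next only 6 has its prerequisites met → 6.
7 needed 6, now all done → 7.
2 needed 4 and 7, now all done → 2.
Next only 8 has its prerequisites met → 8.

5, 1, 3, 4, 6, 7, 2, 8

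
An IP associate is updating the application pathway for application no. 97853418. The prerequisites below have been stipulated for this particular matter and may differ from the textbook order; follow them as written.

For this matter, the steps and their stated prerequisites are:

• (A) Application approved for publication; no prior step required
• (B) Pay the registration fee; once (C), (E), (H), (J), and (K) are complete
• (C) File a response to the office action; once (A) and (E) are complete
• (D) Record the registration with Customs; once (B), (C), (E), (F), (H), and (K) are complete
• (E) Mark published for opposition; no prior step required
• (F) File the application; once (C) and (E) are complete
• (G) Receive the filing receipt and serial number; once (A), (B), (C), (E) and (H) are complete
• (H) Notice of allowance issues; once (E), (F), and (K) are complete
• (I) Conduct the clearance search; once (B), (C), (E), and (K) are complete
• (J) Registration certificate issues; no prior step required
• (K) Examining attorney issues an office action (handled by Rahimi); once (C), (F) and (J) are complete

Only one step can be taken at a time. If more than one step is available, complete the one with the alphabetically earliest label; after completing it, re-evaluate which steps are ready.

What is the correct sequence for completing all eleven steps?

Nothing is required for (A), (E) and (J). (A) has the earlier label → (A) first.
Now (E) and (J) have their prerequisites met. (E) has the earlier label, so (E) next.
(C) now also ready, so the ready set is {(C), (J)}; (C) has the earlier label → (C).
(F) and (J) are both available; (F) has the earlier label → (F).
(J) is the only step now ready → (J).
Next only (K) has its prerequisites met → (K).
(H) needed (E), (F) and (K), now all done → (H).
(B) needed (C), (E), (H), (J) and (K), now all done → (B).
Ready: (D), (G) and (I). (D) has the earlier label → (D).
Ready: (G) and (I). (G) has the earlier label → (G).
That leaves (I) as the only ready step → (I).

(A) (E) (C) (F) (J) (K) (H) (B) (D) (G) (I)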